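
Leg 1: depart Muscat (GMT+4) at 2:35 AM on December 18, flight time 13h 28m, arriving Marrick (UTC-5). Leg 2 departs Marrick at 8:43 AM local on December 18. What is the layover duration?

1 hour 40 minutes

Convert departure to UTC: 2:35 AM − 4:00 = 10:35 PM UTC on Dec 17.
Add 13 hours 28 minutes flight time → 12:03 PM UTC (Dec 18).
Marrick is UTC−5:00, so local arrival = 12:03 PM − 5:00 = 7:03 AM on Dec 18.
Layover = 8:43 AM − 7:03 AM = 1 hour 40 minutes.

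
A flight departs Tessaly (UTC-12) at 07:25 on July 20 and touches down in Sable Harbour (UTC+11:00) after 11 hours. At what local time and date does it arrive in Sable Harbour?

17:25 on July 21

Sable Harbour is 23:00 ahead of Tessaly.
After 11 hours it is 18:25 in Tessaly.
Shift by the zone difference: 18:25 + 23:00 = 17:25 on Jul 21 in Sable Harbour.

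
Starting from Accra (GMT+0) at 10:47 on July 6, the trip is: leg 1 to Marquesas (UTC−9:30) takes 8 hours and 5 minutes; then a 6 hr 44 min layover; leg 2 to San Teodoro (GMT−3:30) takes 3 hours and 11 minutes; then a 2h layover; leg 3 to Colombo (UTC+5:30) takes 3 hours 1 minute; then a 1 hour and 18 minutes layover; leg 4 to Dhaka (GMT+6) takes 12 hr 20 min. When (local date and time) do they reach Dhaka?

05:26 on July 8

Accra is at UTC+0, so departure is already 10:47 UTC on Jul 6.
Add 8 hours and 5 minutes leg 1 → 18:52 UTC.
Add 6 hours and 44 minutes layover in Marquesas → 01:36 UTC (Jul 7).
Add 3 hours 11 minutes leg 2 → 04:47 UTC.
Add 2 hours layover in San Teodoro → 06:47 UTC.
Add 3 hours and 1 minute leg 3 → 09:48 UTC.
Add 1 hour and 18 minutes layover in Colombo → 11:06 UTC.
Add 12 hours and 20 minutes leg 4 → 23:26 UTC.
Dhaka is UTC+6:00, so local arrival = 23:26 + 6:00 = 05:26 on Jul 8.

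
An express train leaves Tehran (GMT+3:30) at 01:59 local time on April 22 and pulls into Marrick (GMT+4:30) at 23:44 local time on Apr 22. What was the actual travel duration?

20 hours 45 minutes

Departure in UTC: 01:59 − 3:30 = 22:29 on Apr 21.
Arrival in UTC: 23:44 − 4:30 = 19:14 on Apr 22.
Elapsed = 19:14 − 22:29 (+1 day) = 20 hours 45 minutes.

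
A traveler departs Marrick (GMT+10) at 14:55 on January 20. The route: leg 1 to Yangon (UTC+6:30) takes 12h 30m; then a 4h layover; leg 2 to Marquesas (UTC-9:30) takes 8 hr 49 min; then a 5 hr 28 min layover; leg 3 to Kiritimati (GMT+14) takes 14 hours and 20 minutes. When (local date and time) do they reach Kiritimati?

16:02 on Jan 22

Convert departure to UTC: 14:55 − 10:00 = 04:55 UTC on Jan 20.
Add 12 hours 30 minutes leg 1 → 17:25 UTC.
Add 4 hours layover in Yangon → 21:25 UTC.
Add 8 hours and 49 minutes leg 2 → 06:14 UTC (Jan 21).
Add 5 hours 28 minutes layover in Marquesas → 11:42 UTC.
Add 14 hours and 20 minutes leg 3 → 02:02 UTC (Jan 22).
Kiritimati is UTC+14:00, so local arrival = 02:02 + 14:00 = 16:02 on Jan 22.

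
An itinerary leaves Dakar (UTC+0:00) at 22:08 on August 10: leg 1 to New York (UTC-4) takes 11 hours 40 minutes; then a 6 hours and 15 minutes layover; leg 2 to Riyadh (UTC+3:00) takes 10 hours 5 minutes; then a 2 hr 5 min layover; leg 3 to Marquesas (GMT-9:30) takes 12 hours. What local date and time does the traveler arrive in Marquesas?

Dakar is at UTC+0, so departure is already 22:08 UTC on Aug 10.
Add 11 hours and 40 minutes leg 1 → 09:48 UTC (Aug 11).
Add 6 hours 15 minutes layover in New York → 16:03 UTC.
Add 10 hours and 5 minutes leg 2 → 02:08 UTC (Aug 12).
Add 2 hours 5 minutes layover in Riyadh → 04:13 UTC.
Add 12 hours leg 3 → 16:13 UTC.
Marquesas is UTC−9:30, so local arrival = 16:13 − 9:30 = 06:43 on Aug 12.

06:43 on August 12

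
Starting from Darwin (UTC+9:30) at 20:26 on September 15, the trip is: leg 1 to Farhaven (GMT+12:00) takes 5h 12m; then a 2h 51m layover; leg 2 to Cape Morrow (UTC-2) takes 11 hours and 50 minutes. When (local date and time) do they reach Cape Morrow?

04:49 on September 16

Convert departure to UTC: 20:26 − 9:30 = 10:56 UTC on Sep 15.
Add 5 hours 12 minutes leg 1 → 16:08 UTC.
Add 2 hours 51 minutes layover in Farhaven → 18:59 UTC.
Add 11 hours and 50 minutes leg 2 → 06:49 UTC (Sep 16).
Cape Morrow is UTC−2:00, so local arrival = 06:49 − 2:00 = 04:49 on Sep 16.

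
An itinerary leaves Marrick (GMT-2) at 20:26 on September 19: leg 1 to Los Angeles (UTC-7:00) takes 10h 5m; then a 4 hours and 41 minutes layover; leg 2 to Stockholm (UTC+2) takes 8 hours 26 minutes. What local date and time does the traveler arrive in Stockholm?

Convert departure to UTC: 20:26 + 2:00 = 22:26 UTC on Sep 19.
Add 10 hours 5 minutes leg 1 → 08:31 UTC (Sep 20).
Add 4 hours and 41 minutes layover in Los Angeles → 13:12 UTC.
Add 8 hours 26 minutes leg 2 → 21:38 UTC.
Stockholm is UTC+2:00, so local arrival = 21:38 + 2:00 = 23:38 on Sep 20.

23:38 on September 20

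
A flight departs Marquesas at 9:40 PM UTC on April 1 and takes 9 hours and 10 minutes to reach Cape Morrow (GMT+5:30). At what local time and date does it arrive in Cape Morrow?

12:20 PM on April 2

Departure is given in UTC: 9:40 PM on Apr 1.
Add 9 hours 10 minutes → 6:50 AM UTC (Apr 2).
Cape Morrow is UTC+5:30: 6:50 AM + 5:30 = 12:20 PM on Apr 2.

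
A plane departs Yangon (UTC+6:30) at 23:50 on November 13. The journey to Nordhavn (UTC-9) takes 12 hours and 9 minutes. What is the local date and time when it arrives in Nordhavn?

Convert departure to UTC: 23:50 − 6:30 = 17:20 UTC on Nov 13.
Add 12 hours and 9 minutes travel time → 05:29 UTC (Nov 14).
Nordhavn is UTC−9:00, so local arrival = 05:29 − 9:00 = 20:29 on Nov 13.

20:29 on Nov 13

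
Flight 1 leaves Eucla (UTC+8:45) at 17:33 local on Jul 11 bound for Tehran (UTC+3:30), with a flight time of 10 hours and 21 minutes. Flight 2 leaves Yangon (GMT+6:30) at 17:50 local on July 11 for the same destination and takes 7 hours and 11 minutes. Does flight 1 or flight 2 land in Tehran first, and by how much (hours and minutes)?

Flight 1 in UTC: 17:33 − 8:45 = 08:48 on Jul 11.
+10 hours and 21 minutes → arrive 19:09 UTC on Jul 11.
Flight 2 in UTC: 17:50 − 6:30 = 11:20 on Jul 11.
+7 hours 11 minutes → arrive 18:31 UTC on Jul 11.
Flight 2 lands earlier by 38 minutes.

the second, by 38 minutes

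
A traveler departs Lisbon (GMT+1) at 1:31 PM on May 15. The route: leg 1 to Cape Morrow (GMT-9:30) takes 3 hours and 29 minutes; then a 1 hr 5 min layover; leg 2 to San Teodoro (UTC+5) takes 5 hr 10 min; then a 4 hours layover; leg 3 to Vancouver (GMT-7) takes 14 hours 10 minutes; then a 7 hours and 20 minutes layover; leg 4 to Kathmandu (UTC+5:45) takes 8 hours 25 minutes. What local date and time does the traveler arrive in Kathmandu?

Convert departure to UTC: 1:31 PM − 1:00 = 12:31 PM UTC on May 15.
Add 3 hours and 29 minutes leg 1 → 4:00 PM UTC.
Add 1 hour and 5 minutes layover in Cape Morrow → 5:05 PM UTC.
Add 5 hours 10 minutes leg 2 → 10:15 PM UTC.
Add 4 hours layover in San Teodoro → 2:15 AM UTC (May 16).
Add 14 hours and 10 minutes leg 3 → 4:25 PM UTC.
Add 7 hours and 20 minutes layover in Vancouver → 11:45 PM UTC.
Add 8 hours and 25 minutes leg 4 → 8:10 AM UTC (May 17).
Kathmandu is UTC+5:45, so local arrival = 8:10 AM + 5:45 = 1:55 PM on May 17.

1:55 PM on May 17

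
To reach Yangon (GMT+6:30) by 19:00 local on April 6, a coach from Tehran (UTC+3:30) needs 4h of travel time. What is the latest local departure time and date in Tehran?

12:00 on Apr 6

Target arrival in UTC: 19:00 − 6:30 = 12:30 on Apr 6.
Subtract 4 hours → departure 08:30 UTC on Apr 6.
Tehran is UTC+3:30: 08:30 + 3:30 = 12:00 on Apr 6.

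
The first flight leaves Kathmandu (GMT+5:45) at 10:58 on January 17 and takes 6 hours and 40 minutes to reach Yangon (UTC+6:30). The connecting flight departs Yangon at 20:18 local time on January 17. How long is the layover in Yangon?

Convert departure to UTC: 10:58 − 5:45 = 05:13 UTC on Jan 17.
Add 6 hours 40 minutes flight time → 11:53 UTC.
Yangon is UTC+6:30, so local arrival = 11:53 + 6:30 = 18:23 on Jan 17.
Layover = 20:18 − 18:23 = 1 hour 55 minutes.

1 hour 55 minutes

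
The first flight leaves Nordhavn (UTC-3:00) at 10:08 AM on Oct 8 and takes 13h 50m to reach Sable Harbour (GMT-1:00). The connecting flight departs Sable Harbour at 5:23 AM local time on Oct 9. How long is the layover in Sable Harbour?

3 hours 25 minutes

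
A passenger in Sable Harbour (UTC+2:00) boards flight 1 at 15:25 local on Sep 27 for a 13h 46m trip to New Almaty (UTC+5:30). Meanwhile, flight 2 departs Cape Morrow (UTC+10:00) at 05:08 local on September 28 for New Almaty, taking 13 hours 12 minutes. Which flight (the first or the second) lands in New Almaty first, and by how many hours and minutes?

the first, by 5 hours 9 minutes

Flight 1 in UTC: 15:25 − 2:00 = 13:25 on Sep 27.
+13 hours and 46 minutes → arrive 03:11 UTC on Sep 28.
Flight 2 in UTC: 05:08 − 10:00 = 19:08 on Sep 27.
+13 hours and 12 minutes → arrive 08:20 UTC on Sep 28.
Flight 1 lands earlier by 5 hours 9 minutes.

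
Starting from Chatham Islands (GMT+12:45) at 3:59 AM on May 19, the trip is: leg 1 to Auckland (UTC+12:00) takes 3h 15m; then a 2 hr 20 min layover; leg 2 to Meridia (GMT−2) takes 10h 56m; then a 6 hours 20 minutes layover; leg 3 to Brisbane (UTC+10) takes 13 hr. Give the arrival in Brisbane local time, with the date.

1:05 PM on May 20

Convert departure to UTC: 3:59 AM − 12:45 = 3:14 PM UTC on May 18.
Add 3 hours and 15 minutes leg 1 → 6:29 PM UTC.
Add 2 hours and 20 minutes layover in Auckland → 8:49 PM UTC.
Add 10 hours and 56 minutes leg 2 → 7:45 AM UTC (May 19).
Add 6 hours and 20 minutes layover in Meridia → 2:05 PM UTC.
Add 13 hours leg 3 → 3:05 AM UTC (May 20).
Brisbane is UTC+10:00, so local arrival = 3:05 AM + 10:00 = 1:05 PM on May 20.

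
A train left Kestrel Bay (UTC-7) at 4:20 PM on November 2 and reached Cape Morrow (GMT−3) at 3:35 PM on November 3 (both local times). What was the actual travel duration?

19 hours 15 minutes

Cape Morrow is 4:00 ahead of Kestrel Bay.
Clock-face elapsed time (ignoring zones) is 23 hours 15 minutes.
Actual elapsed = 23 hours 15 minutes − 4:00 = 19 hours 15 minutes.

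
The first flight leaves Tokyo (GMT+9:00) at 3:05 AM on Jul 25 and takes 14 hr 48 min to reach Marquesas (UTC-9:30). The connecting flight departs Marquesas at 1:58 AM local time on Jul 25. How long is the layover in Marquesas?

Convert departure to UTC: 3:05 AM − 9:00 = 6:05 PM UTC on Jul 24.
Add 14 hours 48 minutes flight time → 8:53 AM UTC (Jul 25).
Marquesas is UTC−9:30, so local arrival = 8:53 AM − 9:30 = 11:23 PM on Jul 24.
Layover = 1:58 AM − 11:23 PM (+1 day) = 2 hours 35 minutes.

2 hours 35 minutes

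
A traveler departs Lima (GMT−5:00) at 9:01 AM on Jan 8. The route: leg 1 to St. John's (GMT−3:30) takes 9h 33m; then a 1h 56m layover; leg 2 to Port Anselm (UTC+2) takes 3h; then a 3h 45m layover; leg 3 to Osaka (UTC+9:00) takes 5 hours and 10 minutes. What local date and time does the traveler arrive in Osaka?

Convert departure to UTC: 9:01 AM + 5:00 = 2:01 PM UTC on Jan 8.
Add 9 hours 33 minutes leg 1 → 11:34 PM UTC.
Add 1 hour and 56 minutes layover in St. John's → 1:30 AM UTC (Jan 9).
Add 3 hours leg 2 → 4:30 AM UTC.
Add 3 hours 45 minutes layover in Port Anselm → 8:15 AM UTC.
Add 5 hours 10 minutes leg 3 → 1:25 PM UTC.
Osaka is UTC+9:00, so local arrival = 1:25 PM + 9:00 = 10:25 PM on Jan 9.

10:25 PM on January 9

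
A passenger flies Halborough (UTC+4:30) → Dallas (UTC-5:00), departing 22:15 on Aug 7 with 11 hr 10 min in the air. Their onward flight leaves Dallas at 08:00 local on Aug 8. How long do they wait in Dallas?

Convert departure to UTC: 22:15 − 4:30 = 17:45 UTC on Aug 7.
Add 11 hours and 10 minutes flight time → 04:55 UTC (Aug 8).
Dallas is UTC−5:00, so local arrival = 04:55 − 5:00 = 23:55 on Aug 7.
Layover = 08:00 − 23:55 (+1 day) = 8 hours 5 minutes.

8 hours 5 minutes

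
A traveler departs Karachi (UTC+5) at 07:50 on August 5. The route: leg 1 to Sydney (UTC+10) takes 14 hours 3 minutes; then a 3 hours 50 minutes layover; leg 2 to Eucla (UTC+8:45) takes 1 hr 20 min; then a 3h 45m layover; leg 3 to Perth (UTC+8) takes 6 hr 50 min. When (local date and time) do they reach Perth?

Convert departure to UTC: 07:50 − 5:00 = 02:50 UTC on Aug 5.
Add 14 hours and 3 minutes leg 1 → 16:53 UTC.
Add 3 hours and 50 minutes layover in Sydney → 20:43 UTC.
Add 1 hour 20 minutes leg 2 → 22:03 UTC.
Add 3 hours and 45 minutes layover in Eucla → 01:48 UTC (Aug 6).
Add 6 hours 50 minutes leg 3 → 08:38 UTC.
Perth is UTC+8:00, so local arrival = 08:38 + 8:00 = 16:38 on Aug 6.

16:38 on August 6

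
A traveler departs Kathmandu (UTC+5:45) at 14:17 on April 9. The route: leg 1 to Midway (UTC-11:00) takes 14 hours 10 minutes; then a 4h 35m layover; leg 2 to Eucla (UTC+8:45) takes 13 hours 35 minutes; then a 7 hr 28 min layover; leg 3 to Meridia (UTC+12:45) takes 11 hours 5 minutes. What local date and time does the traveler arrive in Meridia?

Convert departure to UTC: 14:17 − 5:45 = 08:32 UTC on Apr 9.
Add 14 hours and 10 minutes leg 1 → 22:42 UTC.
Add 4 hours and 35 minutes layover in Midway → 03:17 UTC (Apr 10).
Add 13 hours 35 minutes leg 2 → 16:52 UTC.
Add 7 hours and 28 minutes layover in Eucla → 00:20 UTC (Apr 11).
Add 11 hours 5 minutes leg 3 → 11:25 UTC.
Meridia is UTC+12:45, so local arrival = 11:25 + 12:45 = 00:10 on Apr 12.

00:10 on April 12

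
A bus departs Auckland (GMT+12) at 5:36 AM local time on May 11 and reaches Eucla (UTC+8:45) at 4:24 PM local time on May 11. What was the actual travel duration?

Departure in UTC: 5:36 AM − 12:00 = 5:36 PM on May 10.
Arrival in UTC: 4:24 PM − 8:45 = 7:39 AM on May 11.
Elapsed = 7:39 AM − 5:36 PM (+1 day) = 14 hours 3 minutes.

14 hours 3 minutes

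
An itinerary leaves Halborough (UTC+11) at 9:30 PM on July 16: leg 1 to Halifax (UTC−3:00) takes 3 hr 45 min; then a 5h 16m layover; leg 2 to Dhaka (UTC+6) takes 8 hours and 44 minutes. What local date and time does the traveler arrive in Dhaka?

10:15 AM on July 17

Convert departure to UTC: 9:30 PM − 11:00 = 10:30 AM UTC on Jul 16.
Add 3 hours and 45 minutes leg 1 → 2:15 PM UTC.
Add 5 hours and 16 minutes layover in Halifax → 7:31 PM UTC.
Add 8 hours 44 minutes leg 2 → 4:15 AM UTC (Jul 17).
Dhaka is UTC+6:00, so local arrival = 4:15 AM + 6:00 = 10:15 AM on Jul 17.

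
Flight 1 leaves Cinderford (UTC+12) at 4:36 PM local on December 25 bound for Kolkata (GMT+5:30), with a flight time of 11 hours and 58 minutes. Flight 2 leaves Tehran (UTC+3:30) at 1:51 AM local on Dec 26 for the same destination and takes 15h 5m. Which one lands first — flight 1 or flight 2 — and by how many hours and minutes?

Flight 1 in UTC: 4:36 PM − 12:00 = 4:36 AM on Dec 25.
+11 hours and 58 minutes → arrive 4:34 PM UTC on Dec 25.
Flight 2 in UTC: 1:51 AM − 3:30 = 10:21 PM on Dec 25.
+15 hours and 5 minutes → arrive 1:26 PM UTC on Dec 26.
Flight 1 lands earlier by 20 hours 52 minutes.

the first, by 20 hours 52 minutes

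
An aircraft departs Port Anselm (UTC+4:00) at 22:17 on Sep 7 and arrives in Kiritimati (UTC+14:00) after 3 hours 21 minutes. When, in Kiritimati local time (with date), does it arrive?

Kiritimati is 10:00 ahead of Port Anselm.
After 3 hours 21 minutes it is 01:38 (Sep 8) in Port Anselm.
Shift by the zone difference: 01:38 + 10:00 = 11:38 on Sep 8 in Kiritimati.

11:38 on Sep 8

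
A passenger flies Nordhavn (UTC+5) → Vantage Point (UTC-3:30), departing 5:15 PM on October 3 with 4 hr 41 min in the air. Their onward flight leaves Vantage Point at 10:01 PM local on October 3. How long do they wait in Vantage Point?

Convert departure to UTC: 5:15 PM − 5:00 = 12:15 PM UTC on Oct 3.
Add 4 hours 41 minutes flight time → 4:56 PM UTC.
Vantage Point is UTC−3:30, so local arrival = 4:56 PM − 3:30 = 1:26 PM on Oct 3.
Layover = 10:01 PM − 1:26 PM = 8 hours 35 minutes.

8 hours 35 minutes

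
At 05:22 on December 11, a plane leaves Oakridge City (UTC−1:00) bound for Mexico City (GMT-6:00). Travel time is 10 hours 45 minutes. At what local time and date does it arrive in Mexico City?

11:07 on Dec 11

Convert departure to UTC: 05:22 + 1:00 = 06:22 UTC on Dec 11.
Add 10 hours 45 minutes travel time → 17:07 UTC.
Mexico City is UTC−6:00, so local arrival = 17:07 − 6:00 = 11:07 on Dec 11.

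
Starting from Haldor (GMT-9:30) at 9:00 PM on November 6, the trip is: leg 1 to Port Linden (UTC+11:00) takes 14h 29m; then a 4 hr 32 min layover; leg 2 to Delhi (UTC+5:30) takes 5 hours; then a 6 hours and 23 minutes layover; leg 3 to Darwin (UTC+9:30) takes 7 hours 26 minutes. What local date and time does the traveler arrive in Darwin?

5:50 AM on November 9

Convert departure to UTC: 9:00 PM + 9:30 = 6:30 AM UTC on Nov 7.
Add 14 hours and 29 minutes leg 1 → 8:59 PM UTC.
Add 4 hours and 32 minutes layover in Port Linden → 1:31 AM UTC (Nov 8).
Add 5 hours leg 2 → 6:31 AM UTC.
Add 6 hours 23 minutes layover in Delhi → 12:54 PM UTC.
Add 7 hours 26 minutes leg 3 → 8:20 PM UTC.
Darwin is UTC+9:30, so local arrival = 8:20 PM + 9:30 = 5:50 AM on Nov 9.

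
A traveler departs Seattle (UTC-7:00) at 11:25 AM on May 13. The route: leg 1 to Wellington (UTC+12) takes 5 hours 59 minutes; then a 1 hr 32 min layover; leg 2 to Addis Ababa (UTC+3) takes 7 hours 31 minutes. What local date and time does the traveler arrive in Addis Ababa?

12:27 PM on May 14

Convert departure to UTC: 11:25 AM + 7:00 = 6:25 PM UTC on May 13.
Add 5 hours and 59 minutes leg 1 → 12:24 AM UTC (May 14).
Add 1 hour and 32 minutes layover in Wellington → 1:56 AM UTC.
Add 7 hours 31 minutes leg 2 → 9:27 AM UTC.
Addis Ababa is UTC+3:00, so local arrival = 9:27 AM + 3:00 = 12:27 PM on May 14.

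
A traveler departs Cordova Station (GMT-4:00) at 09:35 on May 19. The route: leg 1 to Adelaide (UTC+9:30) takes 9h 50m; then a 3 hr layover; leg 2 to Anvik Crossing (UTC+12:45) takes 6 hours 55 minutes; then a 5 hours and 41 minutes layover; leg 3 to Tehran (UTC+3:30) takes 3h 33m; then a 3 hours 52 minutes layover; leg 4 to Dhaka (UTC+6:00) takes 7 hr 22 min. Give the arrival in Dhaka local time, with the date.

Convert departure to UTC: 09:35 + 4:00 = 13:35 UTC on May 19.
Add 9 hours 50 minutes leg 1 → 23:25 UTC.
Add 3 hours layover in Adelaide → 02:25 UTC (May 20).
Add 6 hours and 55 minutes leg 2 → 09:20 UTC.
Add 5 hours and 41 minutes layover in Anvik Crossing → 15:01 UTC.
Add 3 hours and 33 minutes leg 3 → 18:34 UTC.
Add 3 hours and 52 minutes layover in Tehran → 22:26 UTC.
Add 7 hours 22 minutes leg 4 → 05:48 UTC (May 21).
Dhaka is UTC+6:00, so local arrival = 05:48 + 6:00 = 11:48 on May 21.

11:48 on May 21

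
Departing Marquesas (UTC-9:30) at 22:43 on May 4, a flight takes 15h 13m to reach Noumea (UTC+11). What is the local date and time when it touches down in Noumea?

10:26 on May 6

Noumea is 20:30 ahead of Marquesas.
After 15 hours and 13 minutes it is 13:56 (May 5) in Marquesas.
Shift by the zone difference: 13:56 + 20:30 = 10:26 on May 6 in Noumea.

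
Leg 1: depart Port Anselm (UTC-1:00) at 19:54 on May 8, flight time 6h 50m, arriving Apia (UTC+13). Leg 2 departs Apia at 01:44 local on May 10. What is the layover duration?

9 hours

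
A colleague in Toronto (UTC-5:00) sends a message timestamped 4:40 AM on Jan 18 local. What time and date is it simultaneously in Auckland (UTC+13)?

10:40 PM on January 18

In UTC: 4:40 AM + 5:00 = 9:40 AM on Jan 18.
Auckland is UTC+13:00: 9:40 AM + 13:00 = 10:40 PM on Jan 18.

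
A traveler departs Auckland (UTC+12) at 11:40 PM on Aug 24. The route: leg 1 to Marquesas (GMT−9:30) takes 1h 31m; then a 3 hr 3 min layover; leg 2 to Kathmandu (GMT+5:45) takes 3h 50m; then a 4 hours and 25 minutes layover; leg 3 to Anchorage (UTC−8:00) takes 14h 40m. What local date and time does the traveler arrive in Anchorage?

7:09 AM on Aug 25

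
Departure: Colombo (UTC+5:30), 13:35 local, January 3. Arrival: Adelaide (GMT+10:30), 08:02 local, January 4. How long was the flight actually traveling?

Departure in UTC: 13:35 − 5:30 = 08:05 on Jan 3.
Arrival in UTC: 08:02 − 10:30 = 21:32 on Jan 3.
Elapsed = 21:32 − 08:05 = 13 hours 27 minutes.

13 hours 27 minutes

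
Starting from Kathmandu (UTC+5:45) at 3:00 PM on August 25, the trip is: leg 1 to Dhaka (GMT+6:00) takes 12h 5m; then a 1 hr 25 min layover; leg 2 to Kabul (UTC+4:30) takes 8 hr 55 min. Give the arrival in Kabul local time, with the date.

Convert departure to UTC: 3:00 PM − 5:45 = 9:15 AM UTC on Aug 25.
Add 12 hours and 5 minutes leg 1 → 9:20 PM UTC.
Add 1 hour and 25 minutes layover in Dhaka → 10:45 PM UTC.
Add 8 hours 55 minutes leg 2 → 7:40 AM UTC (Aug 26).
Kabul is UTC+4:30, so local arrival = 7:40 AM + 4:30 = 12:10 PM on Aug 26.

12:10 PM on August 26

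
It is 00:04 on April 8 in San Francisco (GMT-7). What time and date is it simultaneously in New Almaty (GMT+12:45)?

19:49 on Apr 8

New Almaty is 19:45 ahead of San Francisco.
Shift by the zone difference: 00:04 + 19:45 = 19:49 on Apr 8 in New Almaty.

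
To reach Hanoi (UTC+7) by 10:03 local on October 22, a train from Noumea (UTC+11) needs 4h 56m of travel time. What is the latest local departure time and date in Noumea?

Target arrival in UTC: 10:03 − 7:00 = 03:03 on Oct 22.
Subtract 4 hours and 56 minutes → departure 22:07 UTC on Oct 21.
Noumea is UTC+11:00: 22:07 + 11:00 = 09:07 on Oct 22.

09:07 on October 22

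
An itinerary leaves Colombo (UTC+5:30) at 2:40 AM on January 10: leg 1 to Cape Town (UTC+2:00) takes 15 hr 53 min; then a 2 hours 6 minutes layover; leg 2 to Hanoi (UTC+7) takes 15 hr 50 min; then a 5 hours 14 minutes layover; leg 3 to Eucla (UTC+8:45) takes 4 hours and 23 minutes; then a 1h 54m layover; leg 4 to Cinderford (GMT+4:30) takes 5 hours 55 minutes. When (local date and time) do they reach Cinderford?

Convert departure to UTC: 2:40 AM − 5:30 = 9:10 PM UTC on Jan 9.
Add 15 hours and 53 minutes leg 1 → 1:03 PM UTC (Jan 10).
Add 2 hours 6 minutes layover in Cape Town → 3:09 PM UTC.
Add 15 hours and 50 minutes leg 2 → 6:59 AM UTC (Jan 11).
Add 5 hours 14 minutes layover in Hanoi → 12:13 PM UTC.
Add 4 hours and 23 minutes leg 3 → 4:36 PM UTC.
Add 1 hour and 54 minutes layover in Eucla → 6:30 PM UTC.
Add 5 hours 55 minutes leg 4 → 12:25 AM UTC (Jan 12).
Cinderford is UTC+4:30, so local arrival = 12:25 AM + 4:30 = 4:55 AM on Jan 12.

4:55 AM on January 12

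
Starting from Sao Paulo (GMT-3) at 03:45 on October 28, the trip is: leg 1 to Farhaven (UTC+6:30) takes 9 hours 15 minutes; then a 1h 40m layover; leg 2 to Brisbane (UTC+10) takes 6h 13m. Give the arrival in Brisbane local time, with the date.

09:53 on October 29

Convert departure to UTC: 03:45 + 3:00 = 06:45 UTC on Oct 28.
Add 9 hours and 15 minutes leg 1 → 16:00 UTC.
Add 1 hour 40 minutes layover in Farhaven → 17:40 UTC.
Add 6 hours 13 minutes leg 2 → 23:53 UTC.
Brisbane is UTC+10:00, so local arrival = 23:53 + 10:00 = 09:53 on Oct 29.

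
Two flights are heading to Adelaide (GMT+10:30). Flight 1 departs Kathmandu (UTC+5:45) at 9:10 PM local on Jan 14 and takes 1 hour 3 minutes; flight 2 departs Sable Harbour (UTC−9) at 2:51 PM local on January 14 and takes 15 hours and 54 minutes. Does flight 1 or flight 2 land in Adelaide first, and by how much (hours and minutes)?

Flight 1 in UTC: 9:10 PM − 5:45 = 3:25 PM on Jan 14.
+1 hour and 3 minutes → arrive 4:28 PM UTC on Jan 14.
Flight 2 in UTC: 2:51 PM + 9:00 = 11:51 PM on Jan 14.
+15 hours and 54 minutes → arrive 3:45 PM UTC on Jan 15.
Flight 1 lands earlier by 23 hours 17 minutes.

the first, by 23 hours 17 minutes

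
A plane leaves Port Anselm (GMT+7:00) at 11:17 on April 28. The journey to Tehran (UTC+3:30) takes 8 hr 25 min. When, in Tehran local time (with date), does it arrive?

Convert departure to UTC: 11:17 − 7:00 = 04:17 UTC on Apr 28.
Add 8 hours 25 minutes travel time → 12:42 UTC.
Tehran is UTC+3:30, so local arrival = 12:42 + 3:30 = 16:12 on Apr 28.

16:12 on Apr 28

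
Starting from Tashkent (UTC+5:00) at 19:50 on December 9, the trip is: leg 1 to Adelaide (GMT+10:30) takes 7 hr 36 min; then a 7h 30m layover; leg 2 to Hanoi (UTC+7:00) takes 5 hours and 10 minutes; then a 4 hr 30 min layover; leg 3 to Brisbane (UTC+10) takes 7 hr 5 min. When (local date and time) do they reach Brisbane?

08:41 on Dec 11

Convert departure to UTC: 19:50 − 5:00 = 14:50 UTC on Dec 9.
Add 7 hours and 36 minutes leg 1 → 22:26 UTC.
Add 7 hours and 30 minutes layover in Adelaide → 05:56 UTC (Dec 10).
Add 5 hours 10 minutes leg 2 → 11:06 UTC.
Add 4 hours 30 minutes layover in Hanoi → 15:36 UTC.
Add 7 hours 5 minutes leg 3 → 22:41 UTC.
Brisbane is UTC+10:00, so local arrival = 22:41 + 10:00 = 08:41 on Dec 11.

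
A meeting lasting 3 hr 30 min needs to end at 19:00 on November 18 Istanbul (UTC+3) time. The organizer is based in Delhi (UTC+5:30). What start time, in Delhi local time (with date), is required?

Target end time in UTC: 19:00 − 3:00 = 16:00 on Nov 18.
Subtract 3 hours and 30 minutes → start 12:30 UTC on Nov 18.
Delhi is UTC+5:30: 12:30 + 5:30 = 18:00 on Nov 18.

18:00 on November 18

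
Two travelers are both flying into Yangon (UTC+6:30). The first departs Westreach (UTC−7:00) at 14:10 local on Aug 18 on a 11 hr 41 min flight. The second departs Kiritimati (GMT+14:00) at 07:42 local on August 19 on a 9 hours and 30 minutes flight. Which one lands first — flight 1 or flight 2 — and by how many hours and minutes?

the second, by 5 hours 39 minutes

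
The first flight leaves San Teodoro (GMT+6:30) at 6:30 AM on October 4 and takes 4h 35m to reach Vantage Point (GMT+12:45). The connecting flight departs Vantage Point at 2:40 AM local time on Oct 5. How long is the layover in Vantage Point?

Convert departure to UTC: 6:30 AM − 6:30 = 12:00 AM UTC on Oct 4.
Add 4 hours and 35 minutes flight time → 4:35 AM UTC.
Vantage Point is UTC+12:45, so local arrival = 4:35 AM + 12:45 = 5:20 PM on Oct 4.
Layover = 2:40 AM − 5:20 PM (+1 day) = 9 hours 20 minutes.

9 hours 20 minutes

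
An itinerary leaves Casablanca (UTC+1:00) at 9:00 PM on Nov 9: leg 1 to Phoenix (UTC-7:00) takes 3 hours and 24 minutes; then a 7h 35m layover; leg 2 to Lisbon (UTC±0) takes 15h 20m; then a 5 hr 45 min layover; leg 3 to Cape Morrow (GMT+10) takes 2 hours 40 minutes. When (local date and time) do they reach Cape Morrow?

Convert departure to UTC: 9:00 PM − 1:00 = 8:00 PM UTC on Nov 9.
Add 3 hours 24 minutes leg 1 → 11:24 PM UTC.
Add 7 hours 35 minutes layover in Phoenix → 6:59 AM UTC (Nov 10).
Add 15 hours and 20 minutes leg 2 → 10:19 PM UTC.
Add 5 hours 45 minutes layover in Lisbon → 4:04 AM UTC (Nov 11).
Add 2 hours and 40 minutes leg 3 → 6:44 AM UTC.
Cape Morrow is UTC+10:00, so local arrival = 6:44 AM + 10:00 = 4:44 PM on Nov 11.

4:44 PM on Nov 11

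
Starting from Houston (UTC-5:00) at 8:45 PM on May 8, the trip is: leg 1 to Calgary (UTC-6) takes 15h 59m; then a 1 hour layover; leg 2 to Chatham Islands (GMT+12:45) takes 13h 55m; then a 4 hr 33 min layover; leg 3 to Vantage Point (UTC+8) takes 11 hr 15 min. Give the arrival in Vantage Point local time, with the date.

8:27 AM on May 11

Convert departure to UTC: 8:45 PM + 5:00 = 1:45 AM UTC on May 9.
Add 15 hours 59 minutes leg 1 → 5:44 PM UTC.
Add 1 hour layover in Calgary → 6:44 PM UTC.
Add 13 hours 55 minutes leg 2 → 8:39 AM UTC (May 10).
Add 4 hours 33 minutes layover in Chatham Islands → 1:12 PM UTC.
Add 11 hours 15 minutes leg 3 → 12:27 AM UTC (May 11).
Vantage Point is UTC+8:00, so local arrival = 12:27 AM + 8:00 = 8:27 AM on May 11.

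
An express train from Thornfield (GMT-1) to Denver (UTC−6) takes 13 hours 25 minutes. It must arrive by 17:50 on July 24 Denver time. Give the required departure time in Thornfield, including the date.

Target arrival in UTC: 17:50 + 6:00 = 23:50 on Jul 24.
Subtract 13 hours and 25 minutes → departure 10:25 UTC on Jul 24.
Thornfield is UTC−1:00: 10:25 − 1:00 = 09:25 on Jul 24.

09:25 on July 24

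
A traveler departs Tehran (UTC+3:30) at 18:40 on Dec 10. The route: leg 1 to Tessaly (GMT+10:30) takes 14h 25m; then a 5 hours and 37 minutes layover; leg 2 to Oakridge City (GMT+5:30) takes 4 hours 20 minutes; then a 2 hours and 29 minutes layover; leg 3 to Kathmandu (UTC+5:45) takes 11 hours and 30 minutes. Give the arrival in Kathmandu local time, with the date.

11:16 on Dec 12

Convert departure to UTC: 18:40 − 3:30 = 15:10 UTC on Dec 10.
Add 14 hours 25 minutes leg 1 → 05:35 UTC (Dec 11).
Add 5 hours 37 minutes layover in Tessaly → 11:12 UTC.
Add 4 hours and 20 minutes leg 2 → 15:32 UTC.
Add 2 hours and 29 minutes layover in Oakridge City → 18:01 UTC.
Add 11 hours 30 minutes leg 3 → 05:31 UTC (Dec 12).
Kathmandu is UTC+5:45, so local arrival = 05:31 + 5:45 = 11:16 on Dec 12.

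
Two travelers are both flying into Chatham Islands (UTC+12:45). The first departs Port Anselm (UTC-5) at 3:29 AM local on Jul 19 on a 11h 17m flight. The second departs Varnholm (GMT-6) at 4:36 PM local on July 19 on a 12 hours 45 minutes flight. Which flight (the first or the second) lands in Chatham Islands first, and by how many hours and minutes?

Flight 1 in UTC: 3:29 AM + 5:00 = 8:29 AM on Jul 19.
+11 hours 17 minutes → arrive 7:46 PM UTC on Jul 19.
Flight 2 in UTC: 4:36 PM + 6:00 = 10:36 PM on Jul 19.
+12 hours 45 minutes → arrive 11:21 AM UTC on Jul 20.
Flight 1 lands earlier by 15 hours 35 minutes.

the first, by 15 hours 35 minutes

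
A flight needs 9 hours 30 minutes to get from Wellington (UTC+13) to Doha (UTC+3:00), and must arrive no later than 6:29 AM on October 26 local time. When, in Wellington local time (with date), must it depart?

6:59 AM on October 26

Target arrival in UTC: 6:29 AM − 3:00 = 3:29 AM on Oct 26.
Subtract 9 hours and 30 minutes → departure 5:59 PM UTC on Oct 25.
Wellington is UTC+13:00: 5:59 PM + 13:00 = 6:59 AM on Oct 26.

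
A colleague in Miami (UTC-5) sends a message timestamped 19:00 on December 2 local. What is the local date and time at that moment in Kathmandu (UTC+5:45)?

In UTC: 19:00 + 5:00 = 00:00 on Dec 3.
Kathmandu is UTC+5:45: 00:00 + 5:45 = 05:45 on Dec 3.

05:45 on December 3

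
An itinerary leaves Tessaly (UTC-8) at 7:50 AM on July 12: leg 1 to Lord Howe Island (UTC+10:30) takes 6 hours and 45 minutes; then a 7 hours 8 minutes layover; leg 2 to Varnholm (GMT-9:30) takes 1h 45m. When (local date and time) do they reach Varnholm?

9:58 PM on Jul 12

Convert departure to UTC: 7:50 AM + 8:00 = 3:50 PM UTC on Jul 12.
Add 6 hours 45 minutes leg 1 → 10:35 PM UTC.
Add 7 hours and 8 minutes layover in Lord Howe Island → 5:43 AM UTC (Jul 13).
Add 1 hour and 45 minutes leg 2 → 7:28 AM UTC.
Varnholm is UTC−9:30, so local arrival = 7:28 AM − 9:30 = 9:58 PM on Jul 12.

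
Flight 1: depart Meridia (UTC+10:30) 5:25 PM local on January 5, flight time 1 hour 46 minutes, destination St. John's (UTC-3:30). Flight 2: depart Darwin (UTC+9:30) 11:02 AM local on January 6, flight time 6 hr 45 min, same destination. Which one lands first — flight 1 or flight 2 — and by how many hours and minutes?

Flight 1 in UTC: 5:25 PM − 10:30 = 6:55 AM on Jan 5.
+1 hour 46 minutes → arrive 8:41 AM UTC on Jan 5.
Flight 2 in UTC: 11:02 AM − 9:30 = 1:32 AM on Jan 6.
+6 hours and 45 minutes → arrive 8:17 AM UTC on Jan 6.
Flight 1 lands earlier by 23 hours 36 minutes.

the first, by 23 hours 36 minutes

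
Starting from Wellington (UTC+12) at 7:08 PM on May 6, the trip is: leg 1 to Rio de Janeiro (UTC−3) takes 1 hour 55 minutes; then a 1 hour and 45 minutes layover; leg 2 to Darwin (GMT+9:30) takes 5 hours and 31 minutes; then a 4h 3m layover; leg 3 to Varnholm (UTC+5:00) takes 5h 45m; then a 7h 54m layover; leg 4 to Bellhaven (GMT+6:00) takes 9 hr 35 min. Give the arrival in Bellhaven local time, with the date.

1:36 AM on May 8

Convert departure to UTC: 7:08 PM − 12:00 = 7:08 AM UTC on May 6.
Add 1 hour 55 minutes leg 1 → 9:03 AM UTC.
Add 1 hour 45 minutes layover in Rio de Janeiro → 10:48 AM UTC.
Add 5 hours and 31 minutes leg 2 → 4:19 PM UTC.
Add 4 hours 3 minutes layover in Darwin → 8:22 PM UTC.
Add 5 hours and 45 minutes leg 3 → 2:07 AM UTC (May 7).
Add 7 hours 54 minutes layover in Varnholm → 10:01 AM UTC.
Add 9 hours and 35 minutes leg 4 → 7:36 PM UTC.
Bellhaven is UTC+6:00, so local arrival = 7:36 PM + 6:00 = 1:36 AM on May 8.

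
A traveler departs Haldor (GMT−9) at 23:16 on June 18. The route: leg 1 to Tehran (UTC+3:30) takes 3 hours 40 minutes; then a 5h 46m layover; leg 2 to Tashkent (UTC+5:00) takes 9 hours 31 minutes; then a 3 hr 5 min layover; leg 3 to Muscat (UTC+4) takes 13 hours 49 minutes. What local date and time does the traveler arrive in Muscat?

Convert departure to UTC: 23:16 + 9:00 = 08:16 UTC on Jun 19.
Add 3 hours 40 minutes leg 1 → 11:56 UTC.
Add 5 hours and 46 minutes layover in Tehran → 17:42 UTC.
Add 9 hours and 31 minutes leg 2 → 03:13 UTC (Jun 20).
Add 3 hours and 5 minutes layover in Tashkent → 06:18 UTC.
Add 13 hours and 49 minutes leg 3 → 20:07 UTC.
Muscat is UTC+4:00, so local arrival = 20:07 + 4:00 = 00:07 on Jun 21.

00:07 on Jun 21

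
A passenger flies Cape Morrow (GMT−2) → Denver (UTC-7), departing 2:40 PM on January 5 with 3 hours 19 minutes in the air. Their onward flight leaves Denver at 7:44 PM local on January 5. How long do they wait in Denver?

6 hours 45 minutes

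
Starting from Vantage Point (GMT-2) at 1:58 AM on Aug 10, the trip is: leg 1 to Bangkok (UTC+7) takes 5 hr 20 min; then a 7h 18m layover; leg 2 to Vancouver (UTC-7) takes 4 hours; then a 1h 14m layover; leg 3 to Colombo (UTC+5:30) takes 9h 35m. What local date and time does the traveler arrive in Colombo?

Convert departure to UTC: 1:58 AM + 2:00 = 3:58 AM UTC on Aug 10.
Add 5 hours 20 minutes leg 1 → 9:18 AM UTC.
Add 7 hours 18 minutes layover in Bangkok → 4:36 PM UTC.
Add 4 hours leg 2 → 8:36 PM UTC.
Add 1 hour and 14 minutes layover in Vancouver → 9:50 PM UTC.
Add 9 hours and 35 minutes leg 3 → 7:25 AM UTC (Aug 11).
Colombo is UTC+5:30, so local arrival = 7:25 AM + 5:30 = 12:55 PM on Aug 11.

12:55 PM on August 11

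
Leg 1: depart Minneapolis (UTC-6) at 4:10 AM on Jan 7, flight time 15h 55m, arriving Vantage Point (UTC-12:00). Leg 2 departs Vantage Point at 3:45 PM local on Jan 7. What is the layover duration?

1 hour 40 minutes

Convert departure to UTC: 4:10 AM + 6:00 = 10:10 AM UTC on Jan 7.
Add 15 hours and 55 minutes flight time → 2:05 AM UTC (Jan 8).
Vantage Point is UTC−12:00, so local arrival = 2:05 AM − 12:00 = 2:05 PM on Jan 7.
Layover = 3:45 PM − 2:05 PM = 1 hour 40 minutes.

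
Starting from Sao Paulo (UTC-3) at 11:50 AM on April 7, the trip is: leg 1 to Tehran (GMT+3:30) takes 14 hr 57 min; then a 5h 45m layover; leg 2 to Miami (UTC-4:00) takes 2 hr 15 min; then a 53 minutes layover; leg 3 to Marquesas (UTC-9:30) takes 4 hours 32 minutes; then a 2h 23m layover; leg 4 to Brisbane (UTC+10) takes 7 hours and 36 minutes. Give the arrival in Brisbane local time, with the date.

Convert departure to UTC: 11:50 AM + 3:00 = 2:50 PM UTC on Apr 7.
Add 14 hours and 57 minutes leg 1 → 5:47 AM UTC (Apr 8).
Add 5 hours 45 minutes layover in Tehran → 11:32 AM UTC.
Add 2 hours 15 minutes leg 2 → 1:47 PM UTC.
Add 53 minutes layover in Miami → 2:40 PM UTC.
Add 4 hours 32 minutes leg 3 → 7:12 PM UTC.
Add 2 hours and 23 minutes layover in Marquesas → 9:35 PM UTC.
Add 7 hours and 36 minutes leg 4 → 5:11 AM UTC (Apr 9).
Brisbane is UTC+10:00, so local arrival = 5:11 AM + 10:00 = 3:11 PM on Apr 9.

3:11 PM on April 9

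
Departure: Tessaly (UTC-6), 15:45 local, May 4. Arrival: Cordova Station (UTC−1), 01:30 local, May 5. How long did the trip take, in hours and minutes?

4 hours 45 minutes

Departure in UTC: 15:45 + 6:00 = 21:45 on May 4.
Arrival in UTC: 01:30 + 1:00 = 02:30 on May 5.
Elapsed = 02:30 − 21:45 (+1 day) = 4 hours 45 minutes.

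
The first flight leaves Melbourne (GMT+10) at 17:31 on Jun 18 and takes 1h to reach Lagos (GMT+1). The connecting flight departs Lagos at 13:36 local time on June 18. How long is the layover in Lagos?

4 hours 5 minutes

Convert departure to UTC: 17:31 − 10:00 = 07:31 UTC on Jun 18.
Add 1 hour flight time → 08:31 UTC.
Lagos is UTC+1:00, so local arrival = 08:31 + 1:00 = 09:31 on Jun 18.
Layover = 13:36 − 09:31 = 4 hours 5 minutes.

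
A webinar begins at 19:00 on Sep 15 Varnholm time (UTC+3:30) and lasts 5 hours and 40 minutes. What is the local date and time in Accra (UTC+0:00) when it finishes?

Convert start to UTC: 19:00 − 3:30 = 15:30 UTC on Sep 15.
Add 5 hours and 40 minutes duration → 21:10 UTC.
Accra is UTC+0, so local end time is the same: 21:10 on Sep 15.

21:10 on September 15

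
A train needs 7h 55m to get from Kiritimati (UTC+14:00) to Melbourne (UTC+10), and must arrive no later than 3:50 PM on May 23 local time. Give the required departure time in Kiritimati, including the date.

11:55 AM on May 23

Target arrival in UTC: 3:50 PM − 10:00 = 5:50 AM on May 23.
Subtract 7 hours 55 minutes → departure 9:55 PM UTC on May 22.
Kiritimati is UTC+14:00: 9:55 PM + 14:00 = 11:55 AM on May 23.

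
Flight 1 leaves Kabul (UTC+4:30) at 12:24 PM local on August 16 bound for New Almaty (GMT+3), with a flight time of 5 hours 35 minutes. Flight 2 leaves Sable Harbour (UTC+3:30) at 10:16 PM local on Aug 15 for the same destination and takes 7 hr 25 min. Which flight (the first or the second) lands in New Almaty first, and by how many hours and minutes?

the second, by 11 hours 18 minutes

Flight 1 in UTC: 12:24 PM − 4:30 = 7:54 AM on Aug 16.
+5 hours 35 minutes → arrive 1:29 PM UTC on Aug 16.
Flight 2 in UTC: 10:16 PM − 3:30 = 6:46 PM on Aug 15.
+7 hours and 25 minutes → arrive 2:11 AM UTC on Aug 16.
Flight 2 lands earlier by 11 hours 18 minutes.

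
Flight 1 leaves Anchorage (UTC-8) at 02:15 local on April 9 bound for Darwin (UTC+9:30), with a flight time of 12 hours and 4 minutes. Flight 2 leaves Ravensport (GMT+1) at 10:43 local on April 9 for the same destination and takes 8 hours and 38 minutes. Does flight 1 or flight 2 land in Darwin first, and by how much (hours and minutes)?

Flight 1 in UTC: 02:15 + 8:00 = 10:15 on Apr 9.
+12 hours and 4 minutes → arrive 22:19 UTC on Apr 9.
Flight 2 in UTC: 10:43 − 1:00 = 09:43 on Apr 9.
+8 hours 38 minutes → arrive 18:21 UTC on Apr 9.
Flight 2 lands earlier by 3 hours 58 minutes.

the second, by 3 hours 58 minutes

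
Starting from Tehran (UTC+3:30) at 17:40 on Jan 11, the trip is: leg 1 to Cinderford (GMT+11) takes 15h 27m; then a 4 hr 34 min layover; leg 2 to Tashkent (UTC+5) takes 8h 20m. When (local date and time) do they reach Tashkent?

23:31 on Jan 12

Convert departure to UTC: 17:40 − 3:30 = 14:10 UTC on Jan 11.
Add 15 hours 27 minutes leg 1 → 05:37 UTC (Jan 12).
Add 4 hours and 34 minutes layover in Cinderford → 10:11 UTC.
Add 8 hours 20 minutes leg 2 → 18:31 UTC.
Tashkent is UTC+5:00, so local arrival = 18:31 + 5:00 = 23:31 on Jan 12.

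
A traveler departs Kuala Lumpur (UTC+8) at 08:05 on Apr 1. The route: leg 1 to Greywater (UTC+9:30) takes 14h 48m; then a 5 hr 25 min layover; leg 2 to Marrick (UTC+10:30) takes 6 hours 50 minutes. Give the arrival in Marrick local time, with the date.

13:38 on April 2

Convert departure to UTC: 08:05 − 8:00 = 00:05 UTC on Apr 1.
Add 14 hours 48 minutes leg 1 → 14:53 UTC.
Add 5 hours 25 minutes layover in Greywater → 20:18 UTC.
Add 6 hours 50 minutes leg 2 → 03:08 UTC (Apr 2).
Marrick is UTC+10:30, so local arrival = 03:08 + 10:30 = 13:38 on Apr 2.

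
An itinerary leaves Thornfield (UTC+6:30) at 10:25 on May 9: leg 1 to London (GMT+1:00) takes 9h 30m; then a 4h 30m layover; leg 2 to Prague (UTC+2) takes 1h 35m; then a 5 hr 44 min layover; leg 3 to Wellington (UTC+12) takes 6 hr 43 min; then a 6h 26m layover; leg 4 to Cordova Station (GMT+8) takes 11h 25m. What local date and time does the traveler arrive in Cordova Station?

09:48 on May 11

Convert departure to UTC: 10:25 − 6:30 = 03:55 UTC on May 9.
Add 9 hours 30 minutes leg 1 → 13:25 UTC.
Add 4 hours 30 minutes layover in London → 17:55 UTC.
Add 1 hour 35 minutes leg 2 → 19:30 UTC.
Add 5 hours 44 minutes layover in Prague → 01:14 UTC (May 10).
Add 6 hours and 43 minutes leg 3 → 07:57 UTC.
Add 6 hours and 26 minutes layover in Wellington → 14:23 UTC.
Add 11 hours and 25 minutes leg 4 → 01:48 UTC (May 11).
Cordova Station is UTC+8:00, so local arrival = 01:48 + 8:00 = 09:48 on May 11.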